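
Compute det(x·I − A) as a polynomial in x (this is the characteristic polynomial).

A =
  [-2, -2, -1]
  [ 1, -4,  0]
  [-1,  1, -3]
x^3 + 9*x^2 + 27*x + 27

Expanding det(x·I − A) (e.g. by cofactor expansion or by noting that A is similar to its Jordan form J, which has the same characteristic polynomial as A) gives
  χ_A(x) = x^3 + 9*x^2 + 27*x + 27
which factors as (x + 3)^3. The eigenvalues (with algebraic multiplicities) are λ = -3 with multiplicity 3.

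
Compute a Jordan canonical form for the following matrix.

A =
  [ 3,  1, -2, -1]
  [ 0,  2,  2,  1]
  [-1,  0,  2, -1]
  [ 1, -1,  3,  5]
J_3(3) ⊕ J_1(3)

The characteristic polynomial is
  det(x·I − A) = x^4 - 12*x^3 + 54*x^2 - 108*x + 81 = (x - 3)^4

Eigenvalues and multiplicities (the geometric multiplicity of λ is n − rank(A − λI), which equals the number of Jordan blocks for λ):
  λ = 3: algebraic multiplicity = 4, geometric multiplicity = 2

Determining the block sizes for each eigenvalue:
  λ = 3: with am = 4 and gm = 2, the partition is not yet determined (e.g. several partitions of 4 into 2 parts exist). Let N = A − (3)·I. Computing rank(N^1) = 2, rank(N^2) = 1, rank(N^3) = 0; the number of blocks of size ≥ j is rank(N^{j−1}) − rank(N^j), giving [2, 1, 1]. So we have 1 block(s) of size 3, 1 block(s) of size 1 → block sizes [3, 1]

Assembling the blocks gives a Jordan form
J =
  [3, 1, 0, 0]
  [0, 3, 1, 0]
  [0, 0, 3, 0]
  [0, 0, 0, 3]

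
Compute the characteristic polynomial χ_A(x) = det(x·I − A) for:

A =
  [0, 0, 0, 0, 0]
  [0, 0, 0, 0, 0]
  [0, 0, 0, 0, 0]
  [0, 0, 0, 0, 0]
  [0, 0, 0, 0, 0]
x^5

Expanding det(x·I − A) (e.g. by cofactor expansion or by noting that A is similar to its Jordan form J, which has the same characteristic polynomial as A) gives
  χ_A(x) = x^5
which factors as x^5. The eigenvalues (with algebraic multiplicities) are λ = 0 with multiplicity 5.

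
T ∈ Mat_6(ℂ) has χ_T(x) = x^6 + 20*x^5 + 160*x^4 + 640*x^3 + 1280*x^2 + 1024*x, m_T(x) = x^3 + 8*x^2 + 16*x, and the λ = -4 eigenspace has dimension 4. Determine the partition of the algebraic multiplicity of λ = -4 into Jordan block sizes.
Block sizes for λ = -4: [2, 1, 1, 1]

Step 1 — from the characteristic polynomial, algebraic multiplicity of λ = -4 is 5. From dim ker(T − (-4)·I) = 4, there are exactly 4 Jordan blocks for λ = -4.
Step 2 — from the minimal polynomial, the factor (x + 4)^2 tells us the largest block for λ = -4 has size 2.
Step 3 — with total size 5, 4 blocks, and largest block 2, the block sizes (in nonincreasing order) are [2, 1, 1, 1].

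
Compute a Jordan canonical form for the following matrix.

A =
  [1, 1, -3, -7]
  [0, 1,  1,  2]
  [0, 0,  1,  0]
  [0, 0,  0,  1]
J_3(1) ⊕ J_1(1)

The characteristic polynomial is
  det(x·I − A) = x^4 - 4*x^3 + 6*x^2 - 4*x + 1 = (x - 1)^4

Eigenvalues and multiplicities (the geometric multiplicity of λ is n − rank(A − λI), which equals the number of Jordan blocks for λ):
  λ = 1: algebraic multiplicity = 4, geometric multiplicity = 2

Determining the block sizes for each eigenvalue:
  λ = 1: with am = 4 and gm = 2, the partition is not yet determined (e.g. several partitions of 4 into 2 parts exist). Let N = A − (1)·I. Computing rank(N^1) = 2, rank(N^2) = 1, rank(N^3) = 0; the number of blocks of size ≥ j is rank(N^{j−1}) − rank(N^j), giving [2, 1, 1]. So we have 1 block(s) of size 3, 1 block(s) of size 1 → block sizes [3, 1]

Assembling the blocks gives a Jordan form
J =
  [1, 1, 0, 0]
  [0, 1, 1, 0]
  [0, 0, 1, 0]
  [0, 0, 0, 1]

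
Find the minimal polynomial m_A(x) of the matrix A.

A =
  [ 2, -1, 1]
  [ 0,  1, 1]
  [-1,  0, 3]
x^3 - 6*x^2 + 12*x - 8

The characteristic polynomial is χ_A(x) = (x - 2)^3, so the eigenvalues are known. The minimal polynomial is
  m_A(x) = Π_λ (x − λ)^{k_λ}
where k_λ is the size of the *largest* Jordan block for λ (equivalently, the smallest k with (A − λI)^k v = 0 for every generalised eigenvector v of λ).

  λ = 2: largest Jordan block has size 3, contributing (x − 2)^3

So m_A(x) = (x - 2)^3 = x^3 - 6*x^2 + 12*x - 8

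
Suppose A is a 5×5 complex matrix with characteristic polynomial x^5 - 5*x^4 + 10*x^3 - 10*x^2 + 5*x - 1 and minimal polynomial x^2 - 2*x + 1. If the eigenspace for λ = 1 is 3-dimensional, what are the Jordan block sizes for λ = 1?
Block sizes for λ = 1: [2, 2, 1]

Step 1 — from the characteristic polynomial, algebraic multiplicity of λ = 1 is 5. From dim ker(A − (1)·I) = 3, there are exactly 3 Jordan blocks for λ = 1.
Step 2 — from the minimal polynomial, the factor (x − 1)^2 tells us the largest block for λ = 1 has size 2.
Step 3 — with total size 5, 3 blocks, and largest block 2, the block sizes (in nonincreasing order) are [2, 2, 1].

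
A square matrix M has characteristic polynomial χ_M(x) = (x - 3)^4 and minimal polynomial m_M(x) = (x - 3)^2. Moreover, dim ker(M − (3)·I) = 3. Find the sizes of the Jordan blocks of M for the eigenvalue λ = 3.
Block sizes for λ = 3: [2, 1, 1]

Step 1 — from the characteristic polynomial, algebraic multiplicity of λ = 3 is 4. From dim ker(M − (3)·I) = 3, there are exactly 3 Jordan blocks for λ = 3.
Step 2 — from the minimal polynomial, the factor (x − 3)^2 tells us the largest block for λ = 3 has size 2.
Step 3 — with total size 4, 3 blocks, and largest block 2, the block sizes (in nonincreasing order) are [2, 1, 1].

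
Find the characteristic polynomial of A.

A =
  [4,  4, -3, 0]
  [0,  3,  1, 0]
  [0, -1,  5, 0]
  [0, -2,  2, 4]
x^4 - 16*x^3 + 96*x^2 - 256*x + 256

Expanding det(x·I − A) (e.g. by cofactor expansion or by noting that A is similar to its Jordan form J, which has the same characteristic polynomial as A) gives
  χ_A(x) = x^4 - 16*x^3 + 96*x^2 - 256*x + 256
which factors as (x - 4)^4. The eigenvalues (with algebraic multiplicities) are λ = 4 with multiplicity 4.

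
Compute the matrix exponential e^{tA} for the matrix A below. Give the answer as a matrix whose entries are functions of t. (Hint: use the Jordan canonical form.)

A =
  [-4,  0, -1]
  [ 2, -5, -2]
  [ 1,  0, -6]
e^{tA} =
  [t*exp(-5*t) + exp(-5*t), 0, -t*exp(-5*t)]
  [2*t*exp(-5*t), exp(-5*t), -2*t*exp(-5*t)]
  [t*exp(-5*t), 0, -t*exp(-5*t) + exp(-5*t)]

Strategy: write A = P · J · P⁻¹ where J is a Jordan canonical form, so e^{tA} = P · e^{tJ} · P⁻¹, and e^{tJ} can be computed block-by-block.

A has Jordan form
J =
  [-5,  1,  0]
  [ 0, -5,  0]
  [ 0,  0, -5]
(up to reordering of blocks).

Per-block formulas:
  For a 1×1 block at λ = -5: exp(t · [-5]) = [e^(-5t)].
  For a 2×2 Jordan block J_2(-5): exp(t · J_2(-5)) = e^(-5t)·(I + t·N), where N is the 2×2 nilpotent shift.

After assembling e^{tJ} and conjugating by P, we get:

e^{tA} =
  [t*exp(-5*t) + exp(-5*t), 0, -t*exp(-5*t)]
  [2*t*exp(-5*t), exp(-5*t), -2*t*exp(-5*t)]
  [t*exp(-5*t), 0, -t*exp(-5*t) + exp(-5*t)]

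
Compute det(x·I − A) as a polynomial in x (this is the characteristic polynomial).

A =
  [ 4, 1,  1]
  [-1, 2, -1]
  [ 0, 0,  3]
x^3 - 9*x^2 + 27*x - 27

Expanding det(x·I − A) (e.g. by cofactor expansion or by noting that A is similar to its Jordan form J, which has the same characteristic polynomial as A) gives
  χ_A(x) = x^3 - 9*x^2 + 27*x - 27
which factors as (x - 3)^3. The eigenvalues (with algebraic multiplicities) are λ = 3 with multiplicity 3.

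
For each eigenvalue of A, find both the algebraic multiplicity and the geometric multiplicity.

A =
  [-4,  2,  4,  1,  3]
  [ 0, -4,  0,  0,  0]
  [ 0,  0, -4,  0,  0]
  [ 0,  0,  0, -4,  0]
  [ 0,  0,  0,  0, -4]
λ = -4: alg = 5, geom = 4

Step 1 — factor the characteristic polynomial to read off the algebraic multiplicities:
  χ_A(x) = (x + 4)^5

Step 2 — compute geometric multiplicities via the rank-nullity identity g(λ) = n − rank(A − λI):
  rank(A − (-4)·I) = 1, so dim ker(A − (-4)·I) = n − 1 = 4

Summary:
  λ = -4: algebraic multiplicity = 5, geometric multiplicity = 4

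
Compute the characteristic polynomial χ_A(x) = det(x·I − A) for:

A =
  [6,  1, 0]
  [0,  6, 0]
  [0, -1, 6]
x^3 - 18*x^2 + 108*x - 216

Expanding det(x·I − A) (e.g. by cofactor expansion or by noting that A is similar to its Jordan form J, which has the same characteristic polynomial as A) gives
  χ_A(x) = x^3 - 18*x^2 + 108*x - 216
which factors as (x - 6)^3. The eigenvalues (with algebraic multiplicities) are λ = 6 with multiplicity 3.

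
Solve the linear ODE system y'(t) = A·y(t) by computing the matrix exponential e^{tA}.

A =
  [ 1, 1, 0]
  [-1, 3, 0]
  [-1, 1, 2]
e^{tA} =
  [-t*exp(2*t) + exp(2*t), t*exp(2*t), 0]
  [-t*exp(2*t), t*exp(2*t) + exp(2*t), 0]
  [-t*exp(2*t), t*exp(2*t), exp(2*t)]

Strategy: write A = P · J · P⁻¹ where J is a Jordan canonical form, so e^{tA} = P · e^{tJ} · P⁻¹, and e^{tJ} can be computed block-by-block.

A has Jordan form
J =
  [2, 1, 0]
  [0, 2, 0]
  [0, 0, 2]
(up to reordering of blocks).

Per-block formulas:
  For a 2×2 Jordan block J_2(2): exp(t · J_2(2)) = e^(2t)·(I + t·N), where N is the 2×2 nilpotent shift.
  For a 1×1 block at λ = 2: exp(t · [2]) = [e^(2t)].

After assembling e^{tJ} and conjugating by P, we get:

e^{tA} =
  [-t*exp(2*t) + exp(2*t), t*exp(2*t), 0]
  [-t*exp(2*t), t*exp(2*t) + exp(2*t), 0]
  [-t*exp(2*t), t*exp(2*t), exp(2*t)]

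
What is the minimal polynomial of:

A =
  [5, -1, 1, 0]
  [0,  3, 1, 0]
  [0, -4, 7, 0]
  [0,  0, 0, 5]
x^3 - 15*x^2 + 75*x - 125

The characteristic polynomial is χ_A(x) = (x - 5)^4, so the eigenvalues are known. The minimal polynomial is
  m_A(x) = Π_λ (x − λ)^{k_λ}
where k_λ is the size of the *largest* Jordan block for λ (equivalently, the smallest k with (A − λI)^k v = 0 for every generalised eigenvector v of λ).

  λ = 5: largest Jordan block has size 3, contributing (x − 5)^3

So m_A(x) = (x - 5)^3 = x^3 - 15*x^2 + 75*x - 125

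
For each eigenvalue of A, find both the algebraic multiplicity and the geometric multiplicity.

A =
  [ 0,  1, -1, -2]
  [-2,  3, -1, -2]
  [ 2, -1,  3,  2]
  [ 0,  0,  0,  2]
λ = 2: alg = 4, geom = 3

Step 1 — factor the characteristic polynomial to read off the algebraic multiplicities:
  χ_A(x) = (x - 2)^4

Step 2 — compute geometric multiplicities via the rank-nullity identity g(λ) = n − rank(A − λI):
  rank(A − (2)·I) = 1, so dim ker(A − (2)·I) = n − 1 = 3

Summary:
  λ = 2: algebraic multiplicity = 4, geometric multiplicity = 3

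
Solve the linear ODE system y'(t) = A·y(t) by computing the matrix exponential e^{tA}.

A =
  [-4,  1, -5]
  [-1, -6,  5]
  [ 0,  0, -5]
e^{tA} =
  [t*exp(-5*t) + exp(-5*t), t*exp(-5*t), -5*t*exp(-5*t)]
  [-t*exp(-5*t), -t*exp(-5*t) + exp(-5*t), 5*t*exp(-5*t)]
  [0, 0, exp(-5*t)]

Strategy: write A = P · J · P⁻¹ where J is a Jordan canonical form, so e^{tA} = P · e^{tJ} · P⁻¹, and e^{tJ} can be computed block-by-block.

A has Jordan form
J =
  [-5,  1,  0]
  [ 0, -5,  0]
  [ 0,  0, -5]
(up to reordering of blocks).

Per-block formulas:
  For a 1×1 block at λ = -5: exp(t · [-5]) = [e^(-5t)].
  For a 2×2 Jordan block J_2(-5): exp(t · J_2(-5)) = e^(-5t)·(I + t·N), where N is the 2×2 nilpotent shift.

After assembling e^{tJ} and conjugating by P, we get:

e^{tA} =
  [t*exp(-5*t) + exp(-5*t), t*exp(-5*t), -5*t*exp(-5*t)]
  [-t*exp(-5*t), -t*exp(-5*t) + exp(-5*t), 5*t*exp(-5*t)]
  [0, 0, exp(-5*t)]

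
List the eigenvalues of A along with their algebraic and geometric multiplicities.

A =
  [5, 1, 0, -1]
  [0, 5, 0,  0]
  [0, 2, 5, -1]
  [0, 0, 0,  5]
λ = 5: alg = 4, geom = 2

Step 1 — factor the characteristic polynomial to read off the algebraic multiplicities:
  χ_A(x) = (x - 5)^4

Step 2 — compute geometric multiplicities via the rank-nullity identity g(λ) = n − rank(A − λI):
  rank(A − (5)·I) = 2, so dim ker(A − (5)·I) = n − 2 = 2

Summary:
  λ = 5: algebraic multiplicity = 4, geometric multiplicity = 2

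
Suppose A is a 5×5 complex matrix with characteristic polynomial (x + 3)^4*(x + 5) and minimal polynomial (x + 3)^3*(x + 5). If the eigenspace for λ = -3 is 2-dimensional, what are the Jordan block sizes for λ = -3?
Block sizes for λ = -3: [3, 1]

Step 1 — from the characteristic polynomial, algebraic multiplicity of λ = -3 is 4. From dim ker(A − (-3)·I) = 2, there are exactly 2 Jordan blocks for λ = -3.
Step 2 — from the minimal polynomial, the factor (x + 3)^3 tells us the largest block for λ = -3 has size 3.
Step 3 — with total size 4, 2 blocks, and largest block 3, the block sizes (in nonincreasing order) are [3, 1].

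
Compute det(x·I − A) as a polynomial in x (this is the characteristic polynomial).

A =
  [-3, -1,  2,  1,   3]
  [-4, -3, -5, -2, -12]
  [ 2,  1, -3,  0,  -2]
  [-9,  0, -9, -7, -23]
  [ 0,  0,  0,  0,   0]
x^5 + 16*x^4 + 96*x^3 + 256*x^2 + 256*x

Expanding det(x·I − A) (e.g. by cofactor expansion or by noting that A is similar to its Jordan form J, which has the same characteristic polynomial as A) gives
  χ_A(x) = x^5 + 16*x^4 + 96*x^3 + 256*x^2 + 256*x
which factors as x*(x + 4)^4. The eigenvalues (with algebraic multiplicities) are λ = -4 with multiplicity 4, λ = 0 with multiplicity 1.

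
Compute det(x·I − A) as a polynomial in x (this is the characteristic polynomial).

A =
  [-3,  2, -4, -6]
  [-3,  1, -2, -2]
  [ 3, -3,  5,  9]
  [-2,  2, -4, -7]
x^4 + 4*x^3 + 6*x^2 + 4*x + 1

Expanding det(x·I − A) (e.g. by cofactor expansion or by noting that A is similar to its Jordan form J, which has the same characteristic polynomial as A) gives
  χ_A(x) = x^4 + 4*x^3 + 6*x^2 + 4*x + 1
which factors as (x + 1)^4. The eigenvalues (with algebraic multiplicities) are λ = -1 with multiplicity 4.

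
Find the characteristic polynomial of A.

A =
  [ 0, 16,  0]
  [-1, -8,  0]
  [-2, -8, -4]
x^3 + 12*x^2 + 48*x + 64

Expanding det(x·I − A) (e.g. by cofactor expansion or by noting that A is similar to its Jordan form J, which has the same characteristic polynomial as A) gives
  χ_A(x) = x^3 + 12*x^2 + 48*x + 64
which factors as (x + 4)^3. The eigenvalues (with algebraic multiplicities) are λ = -4 with multiplicity 3.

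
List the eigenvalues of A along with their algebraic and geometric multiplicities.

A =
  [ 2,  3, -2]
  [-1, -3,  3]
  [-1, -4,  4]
λ = 1: alg = 3, geom = 1

Step 1 — factor the characteristic polynomial to read off the algebraic multiplicities:
  χ_A(x) = (x - 1)^3

Step 2 — compute geometric multiplicities via the rank-nullity identity g(λ) = n − rank(A − λI):
  rank(A − (1)·I) = 2, so dim ker(A − (1)·I) = n − 2 = 1

Summary:
  λ = 1: algebraic multiplicity = 3, geometric multiplicity = 1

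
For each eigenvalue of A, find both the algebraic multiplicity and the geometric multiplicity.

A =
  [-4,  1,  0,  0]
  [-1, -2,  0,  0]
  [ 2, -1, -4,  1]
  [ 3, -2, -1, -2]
λ = -3: alg = 4, geom = 2

Step 1 — factor the characteristic polynomial to read off the algebraic multiplicities:
  χ_A(x) = (x + 3)^4

Step 2 — compute geometric multiplicities via the rank-nullity identity g(λ) = n − rank(A − λI):
  rank(A − (-3)·I) = 2, so dim ker(A − (-3)·I) = n − 2 = 2

Summary:
  λ = -3: algebraic multiplicity = 4, geometric multiplicity = 2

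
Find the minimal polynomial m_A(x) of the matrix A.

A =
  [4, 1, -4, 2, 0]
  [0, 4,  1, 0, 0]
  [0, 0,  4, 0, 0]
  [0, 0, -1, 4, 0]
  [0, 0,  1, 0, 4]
x^3 - 12*x^2 + 48*x - 64

The characteristic polynomial is χ_A(x) = (x - 4)^5, so the eigenvalues are known. The minimal polynomial is
  m_A(x) = Π_λ (x − λ)^{k_λ}
where k_λ is the size of the *largest* Jordan block for λ (equivalently, the smallest k with (A − λI)^k v = 0 for every generalised eigenvector v of λ).

  λ = 4: largest Jordan block has size 3, contributing (x − 4)^3

So m_A(x) = (x - 4)^3 = x^3 - 12*x^2 + 48*x - 64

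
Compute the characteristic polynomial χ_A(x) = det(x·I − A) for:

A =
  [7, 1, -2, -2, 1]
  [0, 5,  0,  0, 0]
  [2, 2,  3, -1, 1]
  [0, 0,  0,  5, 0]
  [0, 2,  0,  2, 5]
x^5 - 25*x^4 + 250*x^3 - 1250*x^2 + 3125*x - 3125

Expanding det(x·I − A) (e.g. by cofactor expansion or by noting that A is similar to its Jordan form J, which has the same characteristic polynomial as A) gives
  χ_A(x) = x^5 - 25*x^4 + 250*x^3 - 1250*x^2 + 3125*x - 3125
which factors as (x - 5)^5. The eigenvalues (with algebraic multiplicities) are λ = 5 with multiplicity 5.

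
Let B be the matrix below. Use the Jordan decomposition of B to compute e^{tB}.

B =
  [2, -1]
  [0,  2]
e^{tB} =
  [exp(2*t), -t*exp(2*t)]
  [0, exp(2*t)]

Strategy: write B = P · J · P⁻¹ where J is a Jordan canonical form, so e^{tB} = P · e^{tJ} · P⁻¹, and e^{tJ} can be computed block-by-block.

B has Jordan form
J =
  [2, 1]
  [0, 2]
(up to reordering of blocks).

Per-block formulas:
  For a 2×2 Jordan block J_2(2): exp(t · J_2(2)) = e^(2t)·(I + t·N), where N is the 2×2 nilpotent shift.

After assembling e^{tJ} and conjugating by P, we get:

e^{tB} =
  [exp(2*t), -t*exp(2*t)]
  [0, exp(2*t)]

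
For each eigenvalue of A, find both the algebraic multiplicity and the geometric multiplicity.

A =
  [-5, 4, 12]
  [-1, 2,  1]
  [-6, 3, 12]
λ = 3: alg = 3, geom = 1

Step 1 — factor the characteristic polynomial to read off the algebraic multiplicities:
  χ_A(x) = (x - 3)^3

Step 2 — compute geometric multiplicities via the rank-nullity identity g(λ) = n − rank(A − λI):
  rank(A − (3)·I) = 2, so dim ker(A − (3)·I) = n − 2 = 1

Summary:
  λ = 3: algebraic multiplicity = 3, geometric multiplicity = 1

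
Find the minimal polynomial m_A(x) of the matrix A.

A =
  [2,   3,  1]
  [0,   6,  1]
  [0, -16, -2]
x^3 - 6*x^2 + 12*x - 8

The characteristic polynomial is χ_A(x) = (x - 2)^3, so the eigenvalues are known. The minimal polynomial is
  m_A(x) = Π_λ (x − λ)^{k_λ}
where k_λ is the size of the *largest* Jordan block for λ (equivalently, the smallest k with (A − λI)^k v = 0 for every generalised eigenvector v of λ).

  λ = 2: largest Jordan block has size 3, contributing (x − 2)^3

So m_A(x) = (x - 2)^3 = x^3 - 6*x^2 + 12*x - 8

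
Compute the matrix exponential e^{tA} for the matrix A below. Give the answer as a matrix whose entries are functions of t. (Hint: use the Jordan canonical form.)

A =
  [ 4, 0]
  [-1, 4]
e^{tA} =
  [exp(4*t), 0]
  [-t*exp(4*t), exp(4*t)]

Strategy: write A = P · J · P⁻¹ where J is a Jordan canonical form, so e^{tA} = P · e^{tJ} · P⁻¹, and e^{tJ} can be computed block-by-block.

A has Jordan form
J =
  [4, 1]
  [0, 4]
(up to reordering of blocks).

Per-block formulas:
  For a 2×2 Jordan block J_2(4): exp(t · J_2(4)) = e^(4t)·(I + t·N), where N is the 2×2 nilpotent shift.

After assembling e^{tJ} and conjugating by P, we get:

e^{tA} =
  [exp(4*t), 0]
  [-t*exp(4*t), exp(4*t)]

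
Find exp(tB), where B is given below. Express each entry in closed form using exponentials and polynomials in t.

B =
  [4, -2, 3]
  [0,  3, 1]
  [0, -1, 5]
e^{tB} =
  [exp(4*t), -t^2*exp(4*t)/2 - 2*t*exp(4*t), t^2*exp(4*t)/2 + 3*t*exp(4*t)]
  [0, -t*exp(4*t) + exp(4*t), t*exp(4*t)]
  [0, -t*exp(4*t), t*exp(4*t) + exp(4*t)]

Strategy: write B = P · J · P⁻¹ where J is a Jordan canonical form, so e^{tB} = P · e^{tJ} · P⁻¹, and e^{tJ} can be computed block-by-block.

B has Jordan form
J =
  [4, 1, 0]
  [0, 4, 1]
  [0, 0, 4]
(up to reordering of blocks).

Per-block formulas:
  For a 3×3 Jordan block J_3(4): exp(t · J_3(4)) = e^(4t)·(I + t·N + (t^2/2)·N^2), where N is the 3×3 nilpotent shift.

After assembling e^{tJ} and conjugating by P, we get:

e^{tB} =
  [exp(4*t), -t^2*exp(4*t)/2 - 2*t*exp(4*t), t^2*exp(4*t)/2 + 3*t*exp(4*t)]
  [0, -t*exp(4*t) + exp(4*t), t*exp(4*t)]
  [0, -t*exp(4*t), t*exp(4*t) + exp(4*t)]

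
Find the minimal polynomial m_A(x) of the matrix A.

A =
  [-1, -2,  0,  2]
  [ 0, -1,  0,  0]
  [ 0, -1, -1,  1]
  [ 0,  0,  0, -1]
x^2 + 2*x + 1

The characteristic polynomial is χ_A(x) = (x + 1)^4, so the eigenvalues are known. The minimal polynomial is
  m_A(x) = Π_λ (x − λ)^{k_λ}
where k_λ is the size of the *largest* Jordan block for λ (equivalently, the smallest k with (A − λI)^k v = 0 for every generalised eigenvector v of λ).

  λ = -1: largest Jordan block has size 2, contributing (x + 1)^2

So m_A(x) = (x + 1)^2 = x^2 + 2*x + 1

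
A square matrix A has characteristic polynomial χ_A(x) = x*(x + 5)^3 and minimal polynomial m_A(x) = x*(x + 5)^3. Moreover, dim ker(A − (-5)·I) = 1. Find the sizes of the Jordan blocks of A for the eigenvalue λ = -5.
Block sizes for λ = -5: [3]

Step 1 — from the characteristic polynomial, algebraic multiplicity of λ = -5 is 3. From dim ker(A − (-5)·I) = 1, there are exactly 1 Jordan blocks for λ = -5.
Step 2 — from the minimal polynomial, the factor (x + 5)^3 tells us the largest block for λ = -5 has size 3.
Step 3 — with total size 3, 1 blocks, and largest block 3, the block sizes (in nonincreasing order) are [3].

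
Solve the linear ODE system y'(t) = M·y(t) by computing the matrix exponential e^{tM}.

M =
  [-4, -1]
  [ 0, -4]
e^{tM} =
  [exp(-4*t), -t*exp(-4*t)]
  [0, exp(-4*t)]

Strategy: write M = P · J · P⁻¹ where J is a Jordan canonical form, so e^{tM} = P · e^{tJ} · P⁻¹, and e^{tJ} can be computed block-by-block.

M has Jordan form
J =
  [-4,  1]
  [ 0, -4]
(up to reordering of blocks).

Per-block formulas:
  For a 2×2 Jordan block J_2(-4): exp(t · J_2(-4)) = e^(-4t)·(I + t·N), where N is the 2×2 nilpotent shift.

After assembling e^{tJ} and conjugating by P, we get:

e^{tM} =
  [exp(-4*t), -t*exp(-4*t)]
  [0, exp(-4*t)]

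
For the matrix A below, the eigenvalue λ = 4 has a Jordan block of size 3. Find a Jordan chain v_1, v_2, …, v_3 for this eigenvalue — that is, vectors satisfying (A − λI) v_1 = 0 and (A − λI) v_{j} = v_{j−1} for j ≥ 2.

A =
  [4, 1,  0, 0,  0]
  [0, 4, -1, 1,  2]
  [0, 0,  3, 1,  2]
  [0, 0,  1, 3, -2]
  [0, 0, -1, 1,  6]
A Jordan chain for λ = 4 of length 3:
v_1 = (-1, 0, 0, 0, 0)ᵀ
v_2 = (0, -1, -1, 1, -1)ᵀ
v_3 = (0, 0, 1, 0, 0)ᵀ

Let N = A − (4)·I. We want v_3 with N^3 v_3 = 0 but N^2 v_3 ≠ 0; then v_{j-1} := N · v_j for j = 3, …, 2.

Pick v_3 = (0, 0, 1, 0, 0)ᵀ.
Then v_2 = N · v_3 = (0, -1, -1, 1, -1)ᵀ.
Then v_1 = N · v_2 = (-1, 0, 0, 0, 0)ᵀ.

Sanity check: (A − (4)·I) v_1 = (0, 0, 0, 0, 0)ᵀ = 0. ✓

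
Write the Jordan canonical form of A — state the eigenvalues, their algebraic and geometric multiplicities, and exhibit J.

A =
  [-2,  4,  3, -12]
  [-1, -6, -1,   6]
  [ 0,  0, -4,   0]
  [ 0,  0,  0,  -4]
J_3(-4) ⊕ J_1(-4)

The characteristic polynomial is
  det(x·I − A) = x^4 + 16*x^3 + 96*x^2 + 256*x + 256 = (x + 4)^4

Eigenvalues and multiplicities (the geometric multiplicity of λ is n − rank(A − λI), which equals the number of Jordan blocks for λ):
  λ = -4: algebraic multiplicity = 4, geometric multiplicity = 2

Determining the block sizes for each eigenvalue:
  λ = -4: with am = 4 and gm = 2, the partition is not yet determined (e.g. several partitions of 4 into 2 parts exist). Let N = A − (-4)·I. Computing rank(N^1) = 2, rank(N^2) = 1, rank(N^3) = 0; the number of blocks of size ≥ j is rank(N^{j−1}) − rank(N^j), giving [2, 1, 1]. So we have 1 block(s) of size 3, 1 block(s) of size 1 → block sizes [3, 1]

Assembling the blocks gives a Jordan form
J =
  [-4,  1,  0,  0]
  [ 0, -4,  1,  0]
  [ 0,  0, -4,  0]
  [ 0,  0,  0, -4]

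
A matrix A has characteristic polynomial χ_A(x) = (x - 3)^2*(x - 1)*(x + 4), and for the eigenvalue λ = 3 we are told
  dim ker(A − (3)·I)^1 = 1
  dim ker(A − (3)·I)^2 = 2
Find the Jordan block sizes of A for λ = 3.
Block sizes for λ = 3: [2]

From the dimensions of kernels of powers, the number of Jordan blocks of size at least j is d_j − d_{j−1} where d_j = dim ker(N^j) (with d_0 = 0). Computing the differences gives [1, 1].
The number of blocks of size exactly k is (#blocks of size ≥ k) − (#blocks of size ≥ k + 1), so the partition is: 1 block(s) of size 2.
In nonincreasing order the block sizes are [2].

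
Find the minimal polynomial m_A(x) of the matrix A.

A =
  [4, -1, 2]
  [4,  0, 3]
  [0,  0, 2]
x^3 - 6*x^2 + 12*x - 8

The characteristic polynomial is χ_A(x) = (x - 2)^3, so the eigenvalues are known. The minimal polynomial is
  m_A(x) = Π_λ (x − λ)^{k_λ}
where k_λ is the size of the *largest* Jordan block for λ (equivalently, the smallest k with (A − λI)^k v = 0 for every generalised eigenvector v of λ).

  λ = 2: largest Jordan block has size 3, contributing (x − 2)^3

So m_A(x) = (x - 2)^3 = x^3 - 6*x^2 + 12*x - 8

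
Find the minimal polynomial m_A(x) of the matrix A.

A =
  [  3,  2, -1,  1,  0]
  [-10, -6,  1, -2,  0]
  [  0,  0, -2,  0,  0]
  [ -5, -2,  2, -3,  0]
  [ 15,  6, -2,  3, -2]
x^3 + 6*x^2 + 12*x + 8

The characteristic polynomial is χ_A(x) = (x + 2)^5, so the eigenvalues are known. The minimal polynomial is
  m_A(x) = Π_λ (x − λ)^{k_λ}
where k_λ is the size of the *largest* Jordan block for λ (equivalently, the smallest k with (A − λI)^k v = 0 for every generalised eigenvector v of λ).

  λ = -2: largest Jordan block has size 3, contributing (x + 2)^3

So m_A(x) = (x + 2)^3 = x^3 + 6*x^2 + 12*x + 8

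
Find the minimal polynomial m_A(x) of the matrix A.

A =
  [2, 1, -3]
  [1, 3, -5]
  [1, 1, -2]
x^3 - 3*x^2 + 3*x - 1

The characteristic polynomial is χ_A(x) = (x - 1)^3, so the eigenvalues are known. The minimal polynomial is
  m_A(x) = Π_λ (x − λ)^{k_λ}
where k_λ is the size of the *largest* Jordan block for λ (equivalently, the smallest k with (A − λI)^k v = 0 for every generalised eigenvector v of λ).

  λ = 1: largest Jordan block has size 3, contributing (x − 1)^3

So m_A(x) = (x - 1)^3 = x^3 - 3*x^2 + 3*x - 1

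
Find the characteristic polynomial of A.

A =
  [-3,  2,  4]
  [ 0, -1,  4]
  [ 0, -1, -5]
x^3 + 9*x^2 + 27*x + 27

Expanding det(x·I − A) (e.g. by cofactor expansion or by noting that A is similar to its Jordan form J, which has the same characteristic polynomial as A) gives
  χ_A(x) = x^3 + 9*x^2 + 27*x + 27
which factors as (x + 3)^3. The eigenvalues (with algebraic multiplicities) are λ = -3 with multiplicity 3.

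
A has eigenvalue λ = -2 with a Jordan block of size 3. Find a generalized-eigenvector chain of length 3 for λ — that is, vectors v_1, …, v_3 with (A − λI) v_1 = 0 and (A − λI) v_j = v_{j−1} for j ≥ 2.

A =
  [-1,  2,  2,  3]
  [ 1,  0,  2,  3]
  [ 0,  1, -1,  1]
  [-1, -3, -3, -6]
A Jordan chain for λ = -2 of length 3:
v_1 = (-1, -1, 0, 1)ᵀ
v_2 = (2, 2, 1, -3)ᵀ
v_3 = (0, 1, 0, 0)ᵀ

Let N = A − (-2)·I. We want v_3 with N^3 v_3 = 0 but N^2 v_3 ≠ 0; then v_{j-1} := N · v_j for j = 3, …, 2.

Pick v_3 = (0, 1, 0, 0)ᵀ.
Then v_2 = N · v_3 = (2, 2, 1, -3)ᵀ.
Then v_1 = N · v_2 = (-1, -1, 0, 1)ᵀ.

Sanity check: (A − (-2)·I) v_1 = (0, 0, 0, 0)ᵀ = 0. ✓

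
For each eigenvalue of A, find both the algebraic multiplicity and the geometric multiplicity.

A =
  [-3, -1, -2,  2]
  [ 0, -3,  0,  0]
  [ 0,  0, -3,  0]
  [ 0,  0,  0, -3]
λ = -3: alg = 4, geom = 3

Step 1 — factor the characteristic polynomial to read off the algebraic multiplicities:
  χ_A(x) = (x + 3)^4

Step 2 — compute geometric multiplicities via the rank-nullity identity g(λ) = n − rank(A − λI):
  rank(A − (-3)·I) = 1, so dim ker(A − (-3)·I) = n − 1 = 3

Summary:
  λ = -3: algebraic multiplicity = 4, geometric multiplicity = 3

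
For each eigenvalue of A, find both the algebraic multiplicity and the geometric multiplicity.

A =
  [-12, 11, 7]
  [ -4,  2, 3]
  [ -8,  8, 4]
λ = -2: alg = 3, geom = 1

Step 1 — factor the characteristic polynomial to read off the algebraic multiplicities:
  χ_A(x) = (x + 2)^3

Step 2 — compute geometric multiplicities via the rank-nullity identity g(λ) = n − rank(A − λI):
  rank(A − (-2)·I) = 2, so dim ker(A − (-2)·I) = n − 2 = 1

Summary:
  λ = -2: algebraic multiplicity = 3, geometric multiplicity = 1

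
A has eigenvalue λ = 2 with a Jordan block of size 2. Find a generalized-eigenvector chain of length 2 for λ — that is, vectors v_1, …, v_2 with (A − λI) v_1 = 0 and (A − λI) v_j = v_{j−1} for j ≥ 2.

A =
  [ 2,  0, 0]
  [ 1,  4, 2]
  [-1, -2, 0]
A Jordan chain for λ = 2 of length 2:
v_1 = (0, 1, -1)ᵀ
v_2 = (1, 0, 0)ᵀ

Let N = A − (2)·I. We want v_2 with N^2 v_2 = 0 but N^1 v_2 ≠ 0; then v_{j-1} := N · v_j for j = 2, …, 2.

Pick v_2 = (1, 0, 0)ᵀ.
Then v_1 = N · v_2 = (0, 1, -1)ᵀ.

Sanity check: (A − (2)·I) v_1 = (0, 0, 0)ᵀ = 0. ✓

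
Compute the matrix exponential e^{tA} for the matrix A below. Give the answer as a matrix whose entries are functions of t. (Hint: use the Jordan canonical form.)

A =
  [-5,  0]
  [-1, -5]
e^{tA} =
  [exp(-5*t), 0]
  [-t*exp(-5*t), exp(-5*t)]

Strategy: write A = P · J · P⁻¹ where J is a Jordan canonical form, so e^{tA} = P · e^{tJ} · P⁻¹, and e^{tJ} can be computed block-by-block.

A has Jordan form
J =
  [-5,  1]
  [ 0, -5]
(up to reordering of blocks).

Per-block formulas:
  For a 2×2 Jordan block J_2(-5): exp(t · J_2(-5)) = e^(-5t)·(I + t·N), where N is the 2×2 nilpotent shift.

After assembling e^{tJ} and conjugating by P, we get:

e^{tA} =
  [exp(-5*t), 0]
  [-t*exp(-5*t), exp(-5*t)]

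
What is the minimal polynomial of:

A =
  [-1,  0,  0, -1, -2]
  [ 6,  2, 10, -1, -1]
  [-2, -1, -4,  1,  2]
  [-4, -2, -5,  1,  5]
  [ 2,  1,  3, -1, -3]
x^3 + 3*x^2 + 3*x + 1

The characteristic polynomial is χ_A(x) = (x + 1)^5, so the eigenvalues are known. The minimal polynomial is
  m_A(x) = Π_λ (x − λ)^{k_λ}
where k_λ is the size of the *largest* Jordan block for λ (equivalently, the smallest k with (A − λI)^k v = 0 for every generalised eigenvector v of λ).

  λ = -1: largest Jordan block has size 3, contributing (x + 1)^3

So m_A(x) = (x + 1)^3 = x^3 + 3*x^2 + 3*x + 1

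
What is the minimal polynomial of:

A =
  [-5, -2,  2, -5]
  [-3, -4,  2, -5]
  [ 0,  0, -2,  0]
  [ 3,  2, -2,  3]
x^2 + 4*x + 4

The characteristic polynomial is χ_A(x) = (x + 2)^4, so the eigenvalues are known. The minimal polynomial is
  m_A(x) = Π_λ (x − λ)^{k_λ}
where k_λ is the size of the *largest* Jordan block for λ (equivalently, the smallest k with (A − λI)^k v = 0 for every generalised eigenvector v of λ).

  λ = -2: largest Jordan block has size 2, contributing (x + 2)^2

So m_A(x) = (x + 2)^2 = x^2 + 4*x + 4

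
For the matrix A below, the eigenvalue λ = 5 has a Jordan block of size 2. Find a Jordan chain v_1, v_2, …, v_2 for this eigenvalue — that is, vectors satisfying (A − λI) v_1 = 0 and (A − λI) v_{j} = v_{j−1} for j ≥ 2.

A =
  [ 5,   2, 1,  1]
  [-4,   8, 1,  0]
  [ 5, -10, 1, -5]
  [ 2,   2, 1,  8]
A Jordan chain for λ = 5 of length 2:
v_1 = (-1, -3, 5, 1)ᵀ
v_2 = (1, 2, -5, 0)ᵀ

Let N = A − (5)·I. We want v_2 with N^2 v_2 = 0 but N^1 v_2 ≠ 0; then v_{j-1} := N · v_j for j = 2, …, 2.

Pick v_2 = (1, 2, -5, 0)ᵀ.
Then v_1 = N · v_2 = (-1, -3, 5, 1)ᵀ.

Sanity check: (A − (5)·I) v_1 = (0, 0, 0, 0)ᵀ = 0. ✓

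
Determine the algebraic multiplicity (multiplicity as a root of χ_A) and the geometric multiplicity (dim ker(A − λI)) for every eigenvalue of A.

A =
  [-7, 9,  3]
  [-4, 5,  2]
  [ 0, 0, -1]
λ = -1: alg = 3, geom = 2

Step 1 — factor the characteristic polynomial to read off the algebraic multiplicities:
  χ_A(x) = (x + 1)^3

Step 2 — compute geometric multiplicities via the rank-nullity identity g(λ) = n − rank(A − λI):
  rank(A − (-1)·I) = 1, so dim ker(A − (-1)·I) = n − 1 = 2

Summary:
  λ = -1: algebraic multiplicity = 3, geometric multiplicity = 2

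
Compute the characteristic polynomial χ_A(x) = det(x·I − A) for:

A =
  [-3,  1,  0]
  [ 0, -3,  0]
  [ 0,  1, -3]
x^3 + 9*x^2 + 27*x + 27

Expanding det(x·I − A) (e.g. by cofactor expansion or by noting that A is similar to its Jordan form J, which has the same characteristic polynomial as A) gives
  χ_A(x) = x^3 + 9*x^2 + 27*x + 27
which factors as (x + 3)^3. The eigenvalues (with algebraic multiplicities) are λ = -3 with multiplicity 3.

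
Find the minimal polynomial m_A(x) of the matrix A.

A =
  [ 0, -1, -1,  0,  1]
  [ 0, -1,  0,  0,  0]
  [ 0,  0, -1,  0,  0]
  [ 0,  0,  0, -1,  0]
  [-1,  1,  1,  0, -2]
x^2 + 2*x + 1

The characteristic polynomial is χ_A(x) = (x + 1)^5, so the eigenvalues are known. The minimal polynomial is
  m_A(x) = Π_λ (x − λ)^{k_λ}
where k_λ is the size of the *largest* Jordan block for λ (equivalently, the smallest k with (A − λI)^k v = 0 for every generalised eigenvector v of λ).

  λ = -1: largest Jordan block has size 2, contributing (x + 1)^2

So m_A(x) = (x + 1)^2 = x^2 + 2*x + 1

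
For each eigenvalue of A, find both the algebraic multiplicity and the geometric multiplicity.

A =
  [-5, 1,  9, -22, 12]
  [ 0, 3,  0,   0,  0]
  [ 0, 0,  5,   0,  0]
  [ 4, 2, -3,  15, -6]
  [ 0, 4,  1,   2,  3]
λ = 3: alg = 2, geom = 1; λ = 5: alg = 3, geom = 2

Step 1 — factor the characteristic polynomial to read off the algebraic multiplicities:
  χ_A(x) = (x - 5)^3*(x - 3)^2

Step 2 — compute geometric multiplicities via the rank-nullity identity g(λ) = n − rank(A − λI):
  rank(A − (3)·I) = 4, so dim ker(A − (3)·I) = n − 4 = 1
  rank(A − (5)·I) = 3, so dim ker(A − (5)·I) = n − 3 = 2

Summary:
  λ = 3: algebraic multiplicity = 2, geometric multiplicity = 1
  λ = 5: algebraic multiplicity = 3, geometric multiplicity = 2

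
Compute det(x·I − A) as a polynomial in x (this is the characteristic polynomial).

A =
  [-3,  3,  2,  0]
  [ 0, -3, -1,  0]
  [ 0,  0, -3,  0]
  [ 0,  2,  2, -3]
x^4 + 12*x^3 + 54*x^2 + 108*x + 81

Expanding det(x·I − A) (e.g. by cofactor expansion or by noting that A is similar to its Jordan form J, which has the same characteristic polynomial as A) gives
  χ_A(x) = x^4 + 12*x^3 + 54*x^2 + 108*x + 81
which factors as (x + 3)^4. The eigenvalues (with algebraic multiplicities) are λ = -3 with multiplicity 4.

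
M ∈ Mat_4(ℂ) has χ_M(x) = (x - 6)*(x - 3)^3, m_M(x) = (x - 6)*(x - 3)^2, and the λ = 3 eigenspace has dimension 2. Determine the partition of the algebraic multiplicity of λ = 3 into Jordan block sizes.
Block sizes for λ = 3: [2, 1]

Step 1 — from the characteristic polynomial, algebraic multiplicity of λ = 3 is 3. From dim ker(M − (3)·I) = 2, there are exactly 2 Jordan blocks for λ = 3.
Step 2 — from the minimal polynomial, the factor (x − 3)^2 tells us the largest block for λ = 3 has size 2.
Step 3 — with total size 3, 2 blocks, and largest block 2, the block sizes (in nonincreasing order) are [2, 1].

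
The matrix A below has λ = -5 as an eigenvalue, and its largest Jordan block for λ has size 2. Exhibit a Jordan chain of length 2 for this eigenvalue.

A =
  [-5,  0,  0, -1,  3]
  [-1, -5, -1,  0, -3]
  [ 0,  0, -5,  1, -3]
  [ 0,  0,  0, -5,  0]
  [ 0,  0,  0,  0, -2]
A Jordan chain for λ = -5 of length 2:
v_1 = (0, -1, 0, 0, 0)ᵀ
v_2 = (1, 0, 0, 0, 0)ᵀ

Let N = A − (-5)·I. We want v_2 with N^2 v_2 = 0 but N^1 v_2 ≠ 0; then v_{j-1} := N · v_j for j = 2, …, 2.

Pick v_2 = (1, 0, 0, 0, 0)ᵀ.
Then v_1 = N · v_2 = (0, -1, 0, 0, 0)ᵀ.

Sanity check: (A − (-5)·I) v_1 = (0, 0, 0, 0, 0)ᵀ = 0. ✓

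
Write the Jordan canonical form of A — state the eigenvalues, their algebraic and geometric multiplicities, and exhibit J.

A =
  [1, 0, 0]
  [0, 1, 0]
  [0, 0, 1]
J_1(1) ⊕ J_1(1) ⊕ J_1(1)

The characteristic polynomial is
  det(x·I − A) = x^3 - 3*x^2 + 3*x - 1 = (x - 1)^3

Eigenvalues and multiplicities (the geometric multiplicity of λ is n − rank(A − λI), which equals the number of Jordan blocks for λ):
  λ = 1: algebraic multiplicity = 3, geometric multiplicity = 3

Determining the block sizes for each eigenvalue:
  λ = 1: gm = am = 3, so every block has size 1 → block sizes [1, 1, 1]

Assembling the blocks gives a Jordan form
J =
  [1, 0, 0]
  [0, 1, 0]
  [0, 0, 1]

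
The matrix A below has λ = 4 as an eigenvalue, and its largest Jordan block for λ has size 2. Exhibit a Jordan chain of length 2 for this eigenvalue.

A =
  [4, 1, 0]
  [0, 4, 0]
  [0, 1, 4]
A Jordan chain for λ = 4 of length 2:
v_1 = (1, 0, 1)ᵀ
v_2 = (0, 1, 0)ᵀ

Let N = A − (4)·I. We want v_2 with N^2 v_2 = 0 but N^1 v_2 ≠ 0; then v_{j-1} := N · v_j for j = 2, …, 2.

Pick v_2 = (0, 1, 0)ᵀ.
Then v_1 = N · v_2 = (1, 0, 1)ᵀ.

Sanity check: (A − (4)·I) v_1 = (0, 0, 0)ᵀ = 0. ✓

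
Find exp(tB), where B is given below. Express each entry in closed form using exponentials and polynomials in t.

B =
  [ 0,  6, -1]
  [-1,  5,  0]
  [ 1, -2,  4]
e^{tB} =
  [t^2*exp(3*t) - 3*t*exp(3*t) + exp(3*t), -2*t^2*exp(3*t) + 6*t*exp(3*t), t^2*exp(3*t) - t*exp(3*t)]
  [t^2*exp(3*t)/2 - t*exp(3*t), -t^2*exp(3*t) + 2*t*exp(3*t) + exp(3*t), t^2*exp(3*t)/2]
  [t*exp(3*t), -2*t*exp(3*t), t*exp(3*t) + exp(3*t)]

Strategy: write B = P · J · P⁻¹ where J is a Jordan canonical form, so e^{tB} = P · e^{tJ} · P⁻¹, and e^{tJ} can be computed block-by-block.

B has Jordan form
J =
  [3, 1, 0]
  [0, 3, 1]
  [0, 0, 3]
(up to reordering of blocks).

Per-block formulas:
  For a 3×3 Jordan block J_3(3): exp(t · J_3(3)) = e^(3t)·(I + t·N + (t^2/2)·N^2), where N is the 3×3 nilpotent shift.

After assembling e^{tJ} and conjugating by P, we get:

e^{tB} =
  [t^2*exp(3*t) - 3*t*exp(3*t) + exp(3*t), -2*t^2*exp(3*t) + 6*t*exp(3*t), t^2*exp(3*t) - t*exp(3*t)]
  [t^2*exp(3*t)/2 - t*exp(3*t), -t^2*exp(3*t) + 2*t*exp(3*t) + exp(3*t), t^2*exp(3*t)/2]
  [t*exp(3*t), -2*t*exp(3*t), t*exp(3*t) + exp(3*t)]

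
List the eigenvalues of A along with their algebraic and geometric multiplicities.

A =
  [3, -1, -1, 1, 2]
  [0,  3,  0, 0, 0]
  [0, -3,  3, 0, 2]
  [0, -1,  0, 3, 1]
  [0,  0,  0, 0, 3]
λ = 3: alg = 5, geom = 2

Step 1 — factor the characteristic polynomial to read off the algebraic multiplicities:
  χ_A(x) = (x - 3)^5

Step 2 — compute geometric multiplicities via the rank-nullity identity g(λ) = n − rank(A − λI):
  rank(A − (3)·I) = 3, so dim ker(A − (3)·I) = n − 3 = 2

Summary:
  λ = 3: algebraic multiplicity = 5, geometric multiplicity = 2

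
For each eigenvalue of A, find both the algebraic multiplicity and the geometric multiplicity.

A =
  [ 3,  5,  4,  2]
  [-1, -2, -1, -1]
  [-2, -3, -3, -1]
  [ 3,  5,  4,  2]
λ = 0: alg = 4, geom = 2

Step 1 — factor the characteristic polynomial to read off the algebraic multiplicities:
  χ_A(x) = x^4

Step 2 — compute geometric multiplicities via the rank-nullity identity g(λ) = n − rank(A − λI):
  rank(A − (0)·I) = 2, so dim ker(A − (0)·I) = n − 2 = 2

Summary:
  λ = 0: algebraic multiplicity = 4, geometric multiplicity = 2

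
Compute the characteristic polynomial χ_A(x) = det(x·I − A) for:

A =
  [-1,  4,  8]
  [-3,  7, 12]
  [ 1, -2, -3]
x^3 - 3*x^2 + 3*x - 1

Expanding det(x·I − A) (e.g. by cofactor expansion or by noting that A is similar to its Jordan form J, which has the same characteristic polynomial as A) gives
  χ_A(x) = x^3 - 3*x^2 + 3*x - 1
which factors as (x - 1)^3. The eigenvalues (with algebraic multiplicities) are λ = 1 with multiplicity 3.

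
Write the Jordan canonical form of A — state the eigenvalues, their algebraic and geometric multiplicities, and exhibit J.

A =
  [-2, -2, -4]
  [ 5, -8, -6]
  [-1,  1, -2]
J_3(-4)

The characteristic polynomial is
  det(x·I − A) = x^3 + 12*x^2 + 48*x + 64 = (x + 4)^3

Eigenvalues and multiplicities (the geometric multiplicity of λ is n − rank(A − λI), which equals the number of Jordan blocks for λ):
  λ = -4: algebraic multiplicity = 3, geometric multiplicity = 1

Determining the block sizes for each eigenvalue:
  λ = -4: one block (gm = 1), so the single block has size am = 3 → block sizes [3]

Assembling the blocks gives a Jordan form
J =
  [-4,  1,  0]
  [ 0, -4,  1]
  [ 0,  0, -4]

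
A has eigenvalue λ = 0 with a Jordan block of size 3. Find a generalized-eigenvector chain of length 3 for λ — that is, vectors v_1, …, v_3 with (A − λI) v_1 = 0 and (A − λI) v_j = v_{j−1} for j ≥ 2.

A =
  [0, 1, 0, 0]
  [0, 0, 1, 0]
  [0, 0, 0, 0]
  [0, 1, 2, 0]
A Jordan chain for λ = 0 of length 3:
v_1 = (1, 0, 0, 1)ᵀ
v_2 = (0, 1, 0, 2)ᵀ
v_3 = (0, 0, 1, 0)ᵀ

Let N = A − (0)·I. We want v_3 with N^3 v_3 = 0 but N^2 v_3 ≠ 0; then v_{j-1} := N · v_j for j = 3, …, 2.

Pick v_3 = (0, 0, 1, 0)ᵀ.
Then v_2 = N · v_3 = (0, 1, 0, 2)ᵀ.
Then v_1 = N · v_2 = (1, 0, 0, 1)ᵀ.

Sanity check: (A − (0)·I) v_1 = (0, 0, 0, 0)ᵀ = 0. ✓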